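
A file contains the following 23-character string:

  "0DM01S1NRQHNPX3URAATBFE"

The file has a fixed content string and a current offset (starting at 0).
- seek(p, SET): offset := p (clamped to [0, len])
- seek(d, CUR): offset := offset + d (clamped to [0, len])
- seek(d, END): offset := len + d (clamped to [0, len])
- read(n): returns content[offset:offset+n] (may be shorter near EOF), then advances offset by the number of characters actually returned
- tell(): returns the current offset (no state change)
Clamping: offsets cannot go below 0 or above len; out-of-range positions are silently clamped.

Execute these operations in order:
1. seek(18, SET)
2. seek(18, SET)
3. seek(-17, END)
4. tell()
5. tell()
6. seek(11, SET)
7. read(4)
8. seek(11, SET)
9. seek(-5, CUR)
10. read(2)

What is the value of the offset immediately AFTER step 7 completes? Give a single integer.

After 1 (seek(18, SET)): offset=18
After 2 (seek(18, SET)): offset=18
After 3 (seek(-17, END)): offset=6
After 4 (tell()): offset=6
After 5 (tell()): offset=6
After 6 (seek(11, SET)): offset=11
After 7 (read(4)): returned 'NPX3', offset=15

Answer: 15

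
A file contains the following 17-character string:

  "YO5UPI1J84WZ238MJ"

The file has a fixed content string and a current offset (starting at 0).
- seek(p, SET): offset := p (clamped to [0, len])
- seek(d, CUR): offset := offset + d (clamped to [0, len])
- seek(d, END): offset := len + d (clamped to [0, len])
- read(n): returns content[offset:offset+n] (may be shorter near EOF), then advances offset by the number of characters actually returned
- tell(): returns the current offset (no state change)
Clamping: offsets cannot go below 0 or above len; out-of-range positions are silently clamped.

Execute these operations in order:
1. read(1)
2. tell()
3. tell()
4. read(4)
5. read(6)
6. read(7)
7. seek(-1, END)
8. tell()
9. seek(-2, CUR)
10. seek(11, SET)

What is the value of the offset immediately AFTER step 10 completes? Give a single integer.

Answer: 11

Derivation:
After 1 (read(1)): returned 'Y', offset=1
After 2 (tell()): offset=1
After 3 (tell()): offset=1
After 4 (read(4)): returned 'O5UP', offset=5
After 5 (read(6)): returned 'I1J84W', offset=11
After 6 (read(7)): returned 'Z238MJ', offset=17
After 7 (seek(-1, END)): offset=16
After 8 (tell()): offset=16
After 9 (seek(-2, CUR)): offset=14
After 10 (seek(11, SET)): offset=11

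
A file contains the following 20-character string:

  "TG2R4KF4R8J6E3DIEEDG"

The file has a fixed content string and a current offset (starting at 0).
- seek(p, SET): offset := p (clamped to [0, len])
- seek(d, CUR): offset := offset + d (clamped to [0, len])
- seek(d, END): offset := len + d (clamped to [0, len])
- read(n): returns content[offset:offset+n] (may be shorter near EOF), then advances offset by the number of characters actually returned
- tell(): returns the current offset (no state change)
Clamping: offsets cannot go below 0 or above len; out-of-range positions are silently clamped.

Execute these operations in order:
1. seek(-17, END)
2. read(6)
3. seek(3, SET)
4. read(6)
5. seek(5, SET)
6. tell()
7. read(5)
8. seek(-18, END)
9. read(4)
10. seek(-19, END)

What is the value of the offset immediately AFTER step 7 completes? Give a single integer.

Answer: 10

Derivation:
After 1 (seek(-17, END)): offset=3
After 2 (read(6)): returned 'R4KF4R', offset=9
After 3 (seek(3, SET)): offset=3
After 4 (read(6)): returned 'R4KF4R', offset=9
After 5 (seek(5, SET)): offset=5
After 6 (tell()): offset=5
After 7 (read(5)): returned 'KF4R8', offset=10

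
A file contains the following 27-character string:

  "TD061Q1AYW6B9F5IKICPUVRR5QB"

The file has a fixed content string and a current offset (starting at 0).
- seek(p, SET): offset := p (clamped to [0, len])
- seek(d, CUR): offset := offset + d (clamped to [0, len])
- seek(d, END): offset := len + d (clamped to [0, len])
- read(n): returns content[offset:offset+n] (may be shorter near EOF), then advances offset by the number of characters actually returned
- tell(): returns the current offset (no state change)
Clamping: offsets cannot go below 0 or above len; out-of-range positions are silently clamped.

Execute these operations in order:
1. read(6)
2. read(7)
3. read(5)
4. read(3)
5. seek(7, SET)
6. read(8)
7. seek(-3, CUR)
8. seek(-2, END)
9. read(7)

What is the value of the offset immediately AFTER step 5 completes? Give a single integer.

After 1 (read(6)): returned 'TD061Q', offset=6
After 2 (read(7)): returned '1AYW6B9', offset=13
After 3 (read(5)): returned 'F5IKI', offset=18
After 4 (read(3)): returned 'CPU', offset=21
After 5 (seek(7, SET)): offset=7

Answer: 7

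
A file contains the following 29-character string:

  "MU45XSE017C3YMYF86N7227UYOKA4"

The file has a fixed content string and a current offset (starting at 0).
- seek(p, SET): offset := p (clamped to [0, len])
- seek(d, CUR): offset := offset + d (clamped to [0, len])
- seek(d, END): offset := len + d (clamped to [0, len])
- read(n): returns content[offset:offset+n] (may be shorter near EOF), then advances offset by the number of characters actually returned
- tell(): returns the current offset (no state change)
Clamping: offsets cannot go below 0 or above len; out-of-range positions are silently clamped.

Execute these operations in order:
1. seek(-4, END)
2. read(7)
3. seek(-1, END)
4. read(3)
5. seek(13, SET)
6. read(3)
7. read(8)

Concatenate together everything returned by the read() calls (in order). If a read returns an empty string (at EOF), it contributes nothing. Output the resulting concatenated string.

Answer: OKA44MYF86N7227U

Derivation:
After 1 (seek(-4, END)): offset=25
After 2 (read(7)): returned 'OKA4', offset=29
After 3 (seek(-1, END)): offset=28
After 4 (read(3)): returned '4', offset=29
After 5 (seek(13, SET)): offset=13
After 6 (read(3)): returned 'MYF', offset=16
After 7 (read(8)): returned '86N7227U', offset=24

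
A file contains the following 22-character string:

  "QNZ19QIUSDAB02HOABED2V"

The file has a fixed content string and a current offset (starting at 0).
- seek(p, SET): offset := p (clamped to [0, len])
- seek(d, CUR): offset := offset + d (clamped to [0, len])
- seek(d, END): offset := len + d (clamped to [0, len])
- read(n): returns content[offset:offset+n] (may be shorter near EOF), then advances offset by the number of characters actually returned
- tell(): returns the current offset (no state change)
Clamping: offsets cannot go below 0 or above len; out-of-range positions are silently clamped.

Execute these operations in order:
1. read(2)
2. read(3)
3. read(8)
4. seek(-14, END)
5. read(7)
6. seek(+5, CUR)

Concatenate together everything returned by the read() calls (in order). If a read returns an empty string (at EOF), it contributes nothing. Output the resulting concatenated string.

After 1 (read(2)): returned 'QN', offset=2
After 2 (read(3)): returned 'Z19', offset=5
After 3 (read(8)): returned 'QIUSDAB0', offset=13
After 4 (seek(-14, END)): offset=8
After 5 (read(7)): returned 'SDAB02H', offset=15
After 6 (seek(+5, CUR)): offset=20

Answer: QNZ19QIUSDAB0SDAB02H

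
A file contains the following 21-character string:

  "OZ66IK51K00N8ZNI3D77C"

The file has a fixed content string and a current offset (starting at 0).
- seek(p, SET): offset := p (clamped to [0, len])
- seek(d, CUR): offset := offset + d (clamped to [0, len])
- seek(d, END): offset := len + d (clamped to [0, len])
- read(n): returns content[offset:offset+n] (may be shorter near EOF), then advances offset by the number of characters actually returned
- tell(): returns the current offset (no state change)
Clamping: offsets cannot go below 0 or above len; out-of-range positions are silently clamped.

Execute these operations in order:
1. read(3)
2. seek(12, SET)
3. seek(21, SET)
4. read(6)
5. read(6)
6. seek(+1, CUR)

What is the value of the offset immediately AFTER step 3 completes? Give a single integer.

After 1 (read(3)): returned 'OZ6', offset=3
After 2 (seek(12, SET)): offset=12
After 3 (seek(21, SET)): offset=21

Answer: 21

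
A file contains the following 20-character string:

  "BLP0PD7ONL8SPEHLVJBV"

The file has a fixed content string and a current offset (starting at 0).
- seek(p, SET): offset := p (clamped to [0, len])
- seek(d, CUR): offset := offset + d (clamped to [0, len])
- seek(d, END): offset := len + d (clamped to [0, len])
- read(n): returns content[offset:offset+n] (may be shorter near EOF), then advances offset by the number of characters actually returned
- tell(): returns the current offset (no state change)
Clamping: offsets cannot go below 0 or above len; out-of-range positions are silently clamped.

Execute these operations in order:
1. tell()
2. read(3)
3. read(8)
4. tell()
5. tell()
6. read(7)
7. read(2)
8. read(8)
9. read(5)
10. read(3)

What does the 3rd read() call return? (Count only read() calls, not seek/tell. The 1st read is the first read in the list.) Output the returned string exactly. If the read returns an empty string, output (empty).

After 1 (tell()): offset=0
After 2 (read(3)): returned 'BLP', offset=3
After 3 (read(8)): returned '0PD7ONL8', offset=11
After 4 (tell()): offset=11
After 5 (tell()): offset=11
After 6 (read(7)): returned 'SPEHLVJ', offset=18
After 7 (read(2)): returned 'BV', offset=20
After 8 (read(8)): returned '', offset=20
After 9 (read(5)): returned '', offset=20
After 10 (read(3)): returned '', offset=20

Answer: SPEHLVJ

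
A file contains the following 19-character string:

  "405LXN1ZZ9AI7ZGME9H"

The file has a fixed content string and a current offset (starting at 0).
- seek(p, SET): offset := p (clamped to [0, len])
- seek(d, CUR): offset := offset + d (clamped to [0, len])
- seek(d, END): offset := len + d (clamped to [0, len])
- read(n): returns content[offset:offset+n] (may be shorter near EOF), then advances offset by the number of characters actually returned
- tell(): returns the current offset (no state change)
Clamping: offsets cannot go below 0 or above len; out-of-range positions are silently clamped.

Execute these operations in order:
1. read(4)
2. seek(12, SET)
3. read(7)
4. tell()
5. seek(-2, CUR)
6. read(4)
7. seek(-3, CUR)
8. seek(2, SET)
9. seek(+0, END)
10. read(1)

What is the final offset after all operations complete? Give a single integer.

Answer: 19

Derivation:
After 1 (read(4)): returned '405L', offset=4
After 2 (seek(12, SET)): offset=12
After 3 (read(7)): returned '7ZGME9H', offset=19
After 4 (tell()): offset=19
After 5 (seek(-2, CUR)): offset=17
After 6 (read(4)): returned '9H', offset=19
After 7 (seek(-3, CUR)): offset=16
After 8 (seek(2, SET)): offset=2
After 9 (seek(+0, END)): offset=19
After 10 (read(1)): returned '', offset=19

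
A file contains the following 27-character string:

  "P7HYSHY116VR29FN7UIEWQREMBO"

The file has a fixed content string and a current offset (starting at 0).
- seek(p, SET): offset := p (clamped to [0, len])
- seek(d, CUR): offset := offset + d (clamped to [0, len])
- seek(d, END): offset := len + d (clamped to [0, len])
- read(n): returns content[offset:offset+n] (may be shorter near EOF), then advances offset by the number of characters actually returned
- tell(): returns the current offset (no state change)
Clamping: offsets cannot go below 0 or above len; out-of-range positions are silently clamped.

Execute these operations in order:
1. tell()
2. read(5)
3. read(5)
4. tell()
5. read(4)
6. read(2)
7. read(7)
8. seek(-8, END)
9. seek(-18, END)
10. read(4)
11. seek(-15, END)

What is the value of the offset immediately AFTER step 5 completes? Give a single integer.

Answer: 14

Derivation:
After 1 (tell()): offset=0
After 2 (read(5)): returned 'P7HYS', offset=5
After 3 (read(5)): returned 'HY116', offset=10
After 4 (tell()): offset=10
After 5 (read(4)): returned 'VR29', offset=14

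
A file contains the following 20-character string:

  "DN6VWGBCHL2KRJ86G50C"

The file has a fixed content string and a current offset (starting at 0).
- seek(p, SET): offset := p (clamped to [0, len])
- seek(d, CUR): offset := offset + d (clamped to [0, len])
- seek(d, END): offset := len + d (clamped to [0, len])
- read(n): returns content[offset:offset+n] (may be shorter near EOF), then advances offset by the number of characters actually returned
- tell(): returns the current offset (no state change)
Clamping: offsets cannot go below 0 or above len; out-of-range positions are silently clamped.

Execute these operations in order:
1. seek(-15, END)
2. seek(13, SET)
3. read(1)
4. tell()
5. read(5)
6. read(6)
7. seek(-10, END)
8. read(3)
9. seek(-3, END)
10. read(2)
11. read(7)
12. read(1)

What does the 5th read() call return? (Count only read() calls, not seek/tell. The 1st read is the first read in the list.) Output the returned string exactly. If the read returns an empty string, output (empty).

Answer: 50

Derivation:
After 1 (seek(-15, END)): offset=5
After 2 (seek(13, SET)): offset=13
After 3 (read(1)): returned 'J', offset=14
After 4 (tell()): offset=14
After 5 (read(5)): returned '86G50', offset=19
After 6 (read(6)): returned 'C', offset=20
After 7 (seek(-10, END)): offset=10
After 8 (read(3)): returned '2KR', offset=13
After 9 (seek(-3, END)): offset=17
After 10 (read(2)): returned '50', offset=19
After 11 (read(7)): returned 'C', offset=20
After 12 (read(1)): returned '', offset=20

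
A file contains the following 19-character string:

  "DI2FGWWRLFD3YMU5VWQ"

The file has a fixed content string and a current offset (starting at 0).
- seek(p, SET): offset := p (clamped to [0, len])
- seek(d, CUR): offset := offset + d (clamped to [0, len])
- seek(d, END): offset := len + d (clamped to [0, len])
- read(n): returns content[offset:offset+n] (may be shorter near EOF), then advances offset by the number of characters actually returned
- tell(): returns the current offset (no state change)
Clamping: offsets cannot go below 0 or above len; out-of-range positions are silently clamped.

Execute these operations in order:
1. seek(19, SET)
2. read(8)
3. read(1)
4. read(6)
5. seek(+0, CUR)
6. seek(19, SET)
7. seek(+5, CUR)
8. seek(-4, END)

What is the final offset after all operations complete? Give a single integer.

Answer: 15

Derivation:
After 1 (seek(19, SET)): offset=19
After 2 (read(8)): returned '', offset=19
After 3 (read(1)): returned '', offset=19
After 4 (read(6)): returned '', offset=19
After 5 (seek(+0, CUR)): offset=19
After 6 (seek(19, SET)): offset=19
After 7 (seek(+5, CUR)): offset=19
After 8 (seek(-4, END)): offset=15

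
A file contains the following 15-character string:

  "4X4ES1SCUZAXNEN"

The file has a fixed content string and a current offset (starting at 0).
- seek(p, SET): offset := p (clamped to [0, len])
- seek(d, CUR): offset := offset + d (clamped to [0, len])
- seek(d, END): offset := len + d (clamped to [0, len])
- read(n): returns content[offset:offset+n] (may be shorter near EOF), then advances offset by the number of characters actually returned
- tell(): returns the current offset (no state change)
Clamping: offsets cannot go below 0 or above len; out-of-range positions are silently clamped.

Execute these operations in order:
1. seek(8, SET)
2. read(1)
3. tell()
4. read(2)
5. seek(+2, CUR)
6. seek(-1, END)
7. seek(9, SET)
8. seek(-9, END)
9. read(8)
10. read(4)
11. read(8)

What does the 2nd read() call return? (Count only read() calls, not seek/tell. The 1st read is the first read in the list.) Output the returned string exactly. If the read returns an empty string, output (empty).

After 1 (seek(8, SET)): offset=8
After 2 (read(1)): returned 'U', offset=9
After 3 (tell()): offset=9
After 4 (read(2)): returned 'ZA', offset=11
After 5 (seek(+2, CUR)): offset=13
After 6 (seek(-1, END)): offset=14
After 7 (seek(9, SET)): offset=9
After 8 (seek(-9, END)): offset=6
After 9 (read(8)): returned 'SCUZAXNE', offset=14
After 10 (read(4)): returned 'N', offset=15
After 11 (read(8)): returned '', offset=15

Answer: ZA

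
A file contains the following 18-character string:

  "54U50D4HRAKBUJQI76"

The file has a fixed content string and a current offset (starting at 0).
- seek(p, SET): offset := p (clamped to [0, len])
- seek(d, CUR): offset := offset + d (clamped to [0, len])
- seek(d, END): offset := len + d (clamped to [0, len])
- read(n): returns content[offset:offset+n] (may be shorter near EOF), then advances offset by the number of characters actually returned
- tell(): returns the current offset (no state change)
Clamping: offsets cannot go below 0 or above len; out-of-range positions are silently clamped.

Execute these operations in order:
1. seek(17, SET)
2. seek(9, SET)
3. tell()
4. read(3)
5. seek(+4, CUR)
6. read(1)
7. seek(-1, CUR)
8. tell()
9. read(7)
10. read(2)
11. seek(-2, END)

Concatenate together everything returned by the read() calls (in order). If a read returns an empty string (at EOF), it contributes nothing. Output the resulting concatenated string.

Answer: AKB776

Derivation:
After 1 (seek(17, SET)): offset=17
After 2 (seek(9, SET)): offset=9
After 3 (tell()): offset=9
After 4 (read(3)): returned 'AKB', offset=12
After 5 (seek(+4, CUR)): offset=16
After 6 (read(1)): returned '7', offset=17
After 7 (seek(-1, CUR)): offset=16
After 8 (tell()): offset=16
After 9 (read(7)): returned '76', offset=18
After 10 (read(2)): returned '', offset=18
After 11 (seek(-2, END)): offset=16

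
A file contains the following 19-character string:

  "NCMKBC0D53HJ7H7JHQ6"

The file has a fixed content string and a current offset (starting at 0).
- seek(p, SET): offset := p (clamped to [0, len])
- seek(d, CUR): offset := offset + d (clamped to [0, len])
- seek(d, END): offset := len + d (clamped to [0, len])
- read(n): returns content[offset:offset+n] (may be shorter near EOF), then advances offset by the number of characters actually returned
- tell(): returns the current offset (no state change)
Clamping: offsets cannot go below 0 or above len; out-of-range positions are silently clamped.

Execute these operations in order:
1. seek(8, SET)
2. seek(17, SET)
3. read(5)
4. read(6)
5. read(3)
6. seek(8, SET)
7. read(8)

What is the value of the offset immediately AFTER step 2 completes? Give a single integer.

Answer: 17

Derivation:
After 1 (seek(8, SET)): offset=8
After 2 (seek(17, SET)): offset=17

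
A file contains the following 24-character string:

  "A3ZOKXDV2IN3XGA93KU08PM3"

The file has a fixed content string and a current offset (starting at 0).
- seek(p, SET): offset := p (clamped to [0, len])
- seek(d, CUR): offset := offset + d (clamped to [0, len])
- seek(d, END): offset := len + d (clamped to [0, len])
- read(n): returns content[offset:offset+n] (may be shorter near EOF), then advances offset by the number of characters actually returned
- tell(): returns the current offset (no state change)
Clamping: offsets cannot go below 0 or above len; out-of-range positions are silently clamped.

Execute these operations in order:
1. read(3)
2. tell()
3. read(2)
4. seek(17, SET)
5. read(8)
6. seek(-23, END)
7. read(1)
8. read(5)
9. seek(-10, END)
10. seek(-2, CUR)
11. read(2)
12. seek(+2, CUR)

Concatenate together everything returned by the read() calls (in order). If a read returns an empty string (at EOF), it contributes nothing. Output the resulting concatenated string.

Answer: A3ZOKKU08PM33ZOKXDXG

Derivation:
After 1 (read(3)): returned 'A3Z', offset=3
After 2 (tell()): offset=3
After 3 (read(2)): returned 'OK', offset=5
After 4 (seek(17, SET)): offset=17
After 5 (read(8)): returned 'KU08PM3', offset=24
After 6 (seek(-23, END)): offset=1
After 7 (read(1)): returned '3', offset=2
After 8 (read(5)): returned 'ZOKXD', offset=7
After 9 (seek(-10, END)): offset=14
After 10 (seek(-2, CUR)): offset=12
After 11 (read(2)): returned 'XG', offset=14
After 12 (seek(+2, CUR)): offset=16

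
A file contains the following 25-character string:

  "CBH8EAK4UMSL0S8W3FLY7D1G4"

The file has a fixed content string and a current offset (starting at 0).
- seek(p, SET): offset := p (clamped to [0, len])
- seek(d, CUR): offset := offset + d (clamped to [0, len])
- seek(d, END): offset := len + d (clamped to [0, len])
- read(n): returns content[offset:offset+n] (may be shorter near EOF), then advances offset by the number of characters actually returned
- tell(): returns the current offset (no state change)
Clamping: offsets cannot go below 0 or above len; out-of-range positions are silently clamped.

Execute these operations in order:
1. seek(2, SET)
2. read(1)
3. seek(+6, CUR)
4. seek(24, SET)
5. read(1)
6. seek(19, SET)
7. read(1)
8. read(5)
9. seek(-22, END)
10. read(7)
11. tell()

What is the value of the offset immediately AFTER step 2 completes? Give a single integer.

After 1 (seek(2, SET)): offset=2
After 2 (read(1)): returned 'H', offset=3

Answer: 3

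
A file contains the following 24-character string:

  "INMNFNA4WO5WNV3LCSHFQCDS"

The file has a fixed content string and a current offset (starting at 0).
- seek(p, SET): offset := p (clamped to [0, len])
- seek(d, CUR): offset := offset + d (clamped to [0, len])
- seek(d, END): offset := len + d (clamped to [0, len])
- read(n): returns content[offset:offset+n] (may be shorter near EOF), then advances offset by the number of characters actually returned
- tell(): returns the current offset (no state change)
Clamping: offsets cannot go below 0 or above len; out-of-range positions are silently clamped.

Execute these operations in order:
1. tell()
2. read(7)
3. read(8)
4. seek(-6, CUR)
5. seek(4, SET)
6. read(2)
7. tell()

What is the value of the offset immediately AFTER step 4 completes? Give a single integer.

After 1 (tell()): offset=0
After 2 (read(7)): returned 'INMNFNA', offset=7
After 3 (read(8)): returned '4WO5WNV3', offset=15
After 4 (seek(-6, CUR)): offset=9

Answer: 9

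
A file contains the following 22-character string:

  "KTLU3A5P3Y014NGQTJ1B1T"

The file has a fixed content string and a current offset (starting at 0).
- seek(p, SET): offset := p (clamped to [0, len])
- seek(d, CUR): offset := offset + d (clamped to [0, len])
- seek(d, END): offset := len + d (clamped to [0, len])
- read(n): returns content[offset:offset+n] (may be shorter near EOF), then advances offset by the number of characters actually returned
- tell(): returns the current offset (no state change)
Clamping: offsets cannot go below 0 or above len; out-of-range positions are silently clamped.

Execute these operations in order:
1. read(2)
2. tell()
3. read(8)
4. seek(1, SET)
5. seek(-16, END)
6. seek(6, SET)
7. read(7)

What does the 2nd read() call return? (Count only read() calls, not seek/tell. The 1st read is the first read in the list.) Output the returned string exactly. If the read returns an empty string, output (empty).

After 1 (read(2)): returned 'KT', offset=2
After 2 (tell()): offset=2
After 3 (read(8)): returned 'LU3A5P3Y', offset=10
After 4 (seek(1, SET)): offset=1
After 5 (seek(-16, END)): offset=6
After 6 (seek(6, SET)): offset=6
After 7 (read(7)): returned '5P3Y014', offset=13

Answer: LU3A5P3Y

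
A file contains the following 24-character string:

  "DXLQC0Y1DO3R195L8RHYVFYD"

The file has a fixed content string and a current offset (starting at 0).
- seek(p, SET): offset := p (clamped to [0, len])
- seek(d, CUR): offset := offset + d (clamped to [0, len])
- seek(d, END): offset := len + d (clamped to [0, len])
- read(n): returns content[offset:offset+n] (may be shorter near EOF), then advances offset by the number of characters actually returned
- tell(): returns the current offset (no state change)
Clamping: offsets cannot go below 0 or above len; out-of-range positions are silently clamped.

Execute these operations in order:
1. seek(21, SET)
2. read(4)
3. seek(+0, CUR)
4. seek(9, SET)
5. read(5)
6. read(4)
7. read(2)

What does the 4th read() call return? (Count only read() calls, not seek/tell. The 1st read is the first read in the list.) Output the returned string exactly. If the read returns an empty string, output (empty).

Answer: HY

Derivation:
After 1 (seek(21, SET)): offset=21
After 2 (read(4)): returned 'FYD', offset=24
After 3 (seek(+0, CUR)): offset=24
After 4 (seek(9, SET)): offset=9
After 5 (read(5)): returned 'O3R19', offset=14
After 6 (read(4)): returned '5L8R', offset=18
After 7 (read(2)): returned 'HY', offset=20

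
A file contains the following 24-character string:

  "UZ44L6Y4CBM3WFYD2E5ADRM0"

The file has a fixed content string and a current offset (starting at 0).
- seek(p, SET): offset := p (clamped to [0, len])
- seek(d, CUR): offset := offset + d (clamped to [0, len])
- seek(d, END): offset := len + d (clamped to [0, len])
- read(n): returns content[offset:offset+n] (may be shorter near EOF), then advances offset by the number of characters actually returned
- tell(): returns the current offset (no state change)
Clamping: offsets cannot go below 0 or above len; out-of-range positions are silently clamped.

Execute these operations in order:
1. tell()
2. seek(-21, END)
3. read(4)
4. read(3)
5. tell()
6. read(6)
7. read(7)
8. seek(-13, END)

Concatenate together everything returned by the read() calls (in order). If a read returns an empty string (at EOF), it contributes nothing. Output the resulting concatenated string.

Answer: 4L6Y4CBM3WFYD2E5ADRM

Derivation:
After 1 (tell()): offset=0
After 2 (seek(-21, END)): offset=3
After 3 (read(4)): returned '4L6Y', offset=7
After 4 (read(3)): returned '4CB', offset=10
After 5 (tell()): offset=10
After 6 (read(6)): returned 'M3WFYD', offset=16
After 7 (read(7)): returned '2E5ADRM', offset=23
After 8 (seek(-13, END)): offset=11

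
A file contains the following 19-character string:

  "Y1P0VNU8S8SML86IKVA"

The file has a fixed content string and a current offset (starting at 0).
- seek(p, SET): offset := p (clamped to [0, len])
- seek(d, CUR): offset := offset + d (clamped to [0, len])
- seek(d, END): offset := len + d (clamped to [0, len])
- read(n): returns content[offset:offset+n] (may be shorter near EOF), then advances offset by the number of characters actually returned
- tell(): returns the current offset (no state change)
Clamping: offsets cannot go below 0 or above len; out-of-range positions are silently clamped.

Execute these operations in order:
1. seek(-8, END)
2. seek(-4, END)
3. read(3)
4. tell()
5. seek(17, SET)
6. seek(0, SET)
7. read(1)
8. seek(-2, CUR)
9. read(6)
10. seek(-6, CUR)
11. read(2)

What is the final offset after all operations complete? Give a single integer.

Answer: 2

Derivation:
After 1 (seek(-8, END)): offset=11
After 2 (seek(-4, END)): offset=15
After 3 (read(3)): returned 'IKV', offset=18
After 4 (tell()): offset=18
After 5 (seek(17, SET)): offset=17
After 6 (seek(0, SET)): offset=0
After 7 (read(1)): returned 'Y', offset=1
After 8 (seek(-2, CUR)): offset=0
After 9 (read(6)): returned 'Y1P0VN', offset=6
After 10 (seek(-6, CUR)): offset=0
After 11 (read(2)): returned 'Y1', offset=2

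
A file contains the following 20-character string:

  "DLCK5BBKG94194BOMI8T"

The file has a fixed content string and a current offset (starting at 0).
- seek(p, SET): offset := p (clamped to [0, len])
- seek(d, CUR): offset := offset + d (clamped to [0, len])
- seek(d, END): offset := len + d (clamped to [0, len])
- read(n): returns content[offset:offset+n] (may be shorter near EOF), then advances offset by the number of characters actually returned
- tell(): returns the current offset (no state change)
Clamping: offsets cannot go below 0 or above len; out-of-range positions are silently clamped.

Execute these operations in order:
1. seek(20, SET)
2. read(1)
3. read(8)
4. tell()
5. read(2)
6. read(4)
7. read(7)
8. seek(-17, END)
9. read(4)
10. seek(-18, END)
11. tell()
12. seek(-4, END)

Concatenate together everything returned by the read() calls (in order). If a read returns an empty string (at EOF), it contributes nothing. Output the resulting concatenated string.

After 1 (seek(20, SET)): offset=20
After 2 (read(1)): returned '', offset=20
After 3 (read(8)): returned '', offset=20
After 4 (tell()): offset=20
After 5 (read(2)): returned '', offset=20
After 6 (read(4)): returned '', offset=20
After 7 (read(7)): returned '', offset=20
After 8 (seek(-17, END)): offset=3
After 9 (read(4)): returned 'K5BB', offset=7
After 10 (seek(-18, END)): offset=2
After 11 (tell()): offset=2
After 12 (seek(-4, END)): offset=16

Answer: K5BB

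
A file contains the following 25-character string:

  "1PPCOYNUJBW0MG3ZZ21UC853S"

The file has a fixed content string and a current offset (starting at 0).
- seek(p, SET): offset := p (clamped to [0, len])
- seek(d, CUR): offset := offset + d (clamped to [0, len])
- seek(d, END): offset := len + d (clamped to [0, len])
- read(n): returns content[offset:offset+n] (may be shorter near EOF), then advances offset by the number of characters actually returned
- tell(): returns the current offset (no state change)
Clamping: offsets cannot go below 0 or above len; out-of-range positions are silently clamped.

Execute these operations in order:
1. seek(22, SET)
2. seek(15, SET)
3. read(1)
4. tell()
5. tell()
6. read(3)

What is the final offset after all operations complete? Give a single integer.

Answer: 19

Derivation:
After 1 (seek(22, SET)): offset=22
After 2 (seek(15, SET)): offset=15
After 3 (read(1)): returned 'Z', offset=16
After 4 (tell()): offset=16
After 5 (tell()): offset=16
After 6 (read(3)): returned 'Z21', offset=19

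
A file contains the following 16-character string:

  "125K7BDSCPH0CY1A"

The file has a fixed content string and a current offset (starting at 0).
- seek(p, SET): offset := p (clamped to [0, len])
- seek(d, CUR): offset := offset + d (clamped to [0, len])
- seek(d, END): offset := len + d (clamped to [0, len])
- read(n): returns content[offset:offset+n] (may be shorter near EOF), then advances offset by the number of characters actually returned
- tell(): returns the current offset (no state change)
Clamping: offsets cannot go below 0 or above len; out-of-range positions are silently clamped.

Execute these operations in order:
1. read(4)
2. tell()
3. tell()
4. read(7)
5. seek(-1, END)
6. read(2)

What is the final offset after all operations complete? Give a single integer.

Answer: 16

Derivation:
After 1 (read(4)): returned '125K', offset=4
After 2 (tell()): offset=4
After 3 (tell()): offset=4
After 4 (read(7)): returned '7BDSCPH', offset=11
After 5 (seek(-1, END)): offset=15
After 6 (read(2)): returned 'A', offset=16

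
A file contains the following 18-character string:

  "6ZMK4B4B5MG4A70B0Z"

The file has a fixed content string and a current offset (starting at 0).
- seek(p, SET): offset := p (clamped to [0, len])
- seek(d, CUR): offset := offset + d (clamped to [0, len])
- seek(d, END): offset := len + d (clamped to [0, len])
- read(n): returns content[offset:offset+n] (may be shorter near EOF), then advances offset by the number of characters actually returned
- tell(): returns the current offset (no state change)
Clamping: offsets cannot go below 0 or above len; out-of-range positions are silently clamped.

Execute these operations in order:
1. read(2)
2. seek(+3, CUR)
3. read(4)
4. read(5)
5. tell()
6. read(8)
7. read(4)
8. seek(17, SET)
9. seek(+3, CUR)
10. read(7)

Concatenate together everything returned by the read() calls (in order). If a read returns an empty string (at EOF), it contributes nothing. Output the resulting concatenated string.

Answer: 6ZB4B5MG4A70B0Z

Derivation:
After 1 (read(2)): returned '6Z', offset=2
After 2 (seek(+3, CUR)): offset=5
After 3 (read(4)): returned 'B4B5', offset=9
After 4 (read(5)): returned 'MG4A7', offset=14
After 5 (tell()): offset=14
After 6 (read(8)): returned '0B0Z', offset=18
After 7 (read(4)): returned '', offset=18
After 8 (seek(17, SET)): offset=17
After 9 (seek(+3, CUR)): offset=18
After 10 (read(7)): returned '', offset=18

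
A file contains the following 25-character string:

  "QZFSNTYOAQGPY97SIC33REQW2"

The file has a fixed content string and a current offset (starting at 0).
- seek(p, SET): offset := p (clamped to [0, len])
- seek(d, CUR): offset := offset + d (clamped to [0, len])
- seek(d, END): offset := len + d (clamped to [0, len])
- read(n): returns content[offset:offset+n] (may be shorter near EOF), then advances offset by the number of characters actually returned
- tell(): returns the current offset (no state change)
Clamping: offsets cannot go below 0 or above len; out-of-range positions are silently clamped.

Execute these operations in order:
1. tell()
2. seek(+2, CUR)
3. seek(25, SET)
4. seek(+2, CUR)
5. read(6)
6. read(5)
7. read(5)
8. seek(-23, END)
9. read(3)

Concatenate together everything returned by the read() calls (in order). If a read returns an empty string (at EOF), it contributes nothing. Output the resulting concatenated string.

After 1 (tell()): offset=0
After 2 (seek(+2, CUR)): offset=2
After 3 (seek(25, SET)): offset=25
After 4 (seek(+2, CUR)): offset=25
After 5 (read(6)): returned '', offset=25
After 6 (read(5)): returned '', offset=25
After 7 (read(5)): returned '', offset=25
After 8 (seek(-23, END)): offset=2
After 9 (read(3)): returned 'FSN', offset=5

Answer: FSN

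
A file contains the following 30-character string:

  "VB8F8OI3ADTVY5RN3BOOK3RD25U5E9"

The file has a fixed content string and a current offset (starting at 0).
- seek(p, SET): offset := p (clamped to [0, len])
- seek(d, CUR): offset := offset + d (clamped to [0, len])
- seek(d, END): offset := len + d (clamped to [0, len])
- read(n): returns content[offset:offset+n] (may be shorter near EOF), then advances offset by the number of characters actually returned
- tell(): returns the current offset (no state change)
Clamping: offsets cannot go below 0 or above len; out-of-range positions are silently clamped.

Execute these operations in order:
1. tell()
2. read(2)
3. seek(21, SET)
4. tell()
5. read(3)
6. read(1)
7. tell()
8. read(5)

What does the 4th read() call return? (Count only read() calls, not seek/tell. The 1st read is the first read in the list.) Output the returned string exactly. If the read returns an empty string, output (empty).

After 1 (tell()): offset=0
After 2 (read(2)): returned 'VB', offset=2
After 3 (seek(21, SET)): offset=21
After 4 (tell()): offset=21
After 5 (read(3)): returned '3RD', offset=24
After 6 (read(1)): returned '2', offset=25
After 7 (tell()): offset=25
After 8 (read(5)): returned '5U5E9', offset=30

Answer: 5U5E9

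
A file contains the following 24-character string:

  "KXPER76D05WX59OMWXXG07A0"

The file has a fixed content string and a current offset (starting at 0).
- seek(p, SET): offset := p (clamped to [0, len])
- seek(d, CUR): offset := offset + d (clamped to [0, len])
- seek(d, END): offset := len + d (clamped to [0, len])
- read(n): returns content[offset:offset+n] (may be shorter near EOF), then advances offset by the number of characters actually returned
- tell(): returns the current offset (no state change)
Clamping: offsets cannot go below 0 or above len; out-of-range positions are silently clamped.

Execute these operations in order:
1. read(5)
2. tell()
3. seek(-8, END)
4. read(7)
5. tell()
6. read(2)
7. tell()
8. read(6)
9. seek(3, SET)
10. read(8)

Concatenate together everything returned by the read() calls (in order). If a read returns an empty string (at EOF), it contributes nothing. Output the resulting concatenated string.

Answer: KXPERWXXG07A0ER76D05W

Derivation:
After 1 (read(5)): returned 'KXPER', offset=5
After 2 (tell()): offset=5
After 3 (seek(-8, END)): offset=16
After 4 (read(7)): returned 'WXXG07A', offset=23
After 5 (tell()): offset=23
After 6 (read(2)): returned '0', offset=24
After 7 (tell()): offset=24
After 8 (read(6)): returned '', offset=24
After 9 (seek(3, SET)): offset=3
After 10 (read(8)): returned 'ER76D05W', offset=11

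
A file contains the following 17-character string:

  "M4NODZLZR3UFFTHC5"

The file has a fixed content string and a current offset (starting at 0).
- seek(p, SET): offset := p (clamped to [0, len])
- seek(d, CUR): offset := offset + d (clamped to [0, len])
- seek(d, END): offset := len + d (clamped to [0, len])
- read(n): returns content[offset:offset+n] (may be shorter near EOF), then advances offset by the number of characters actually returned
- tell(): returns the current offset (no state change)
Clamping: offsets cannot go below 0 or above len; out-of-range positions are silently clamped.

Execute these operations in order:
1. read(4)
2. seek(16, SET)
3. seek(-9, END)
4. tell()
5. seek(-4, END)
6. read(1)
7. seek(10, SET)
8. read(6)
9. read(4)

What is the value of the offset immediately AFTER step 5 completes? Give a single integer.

Answer: 13

Derivation:
After 1 (read(4)): returned 'M4NO', offset=4
After 2 (seek(16, SET)): offset=16
After 3 (seek(-9, END)): offset=8
After 4 (tell()): offset=8
After 5 (seek(-4, END)): offset=13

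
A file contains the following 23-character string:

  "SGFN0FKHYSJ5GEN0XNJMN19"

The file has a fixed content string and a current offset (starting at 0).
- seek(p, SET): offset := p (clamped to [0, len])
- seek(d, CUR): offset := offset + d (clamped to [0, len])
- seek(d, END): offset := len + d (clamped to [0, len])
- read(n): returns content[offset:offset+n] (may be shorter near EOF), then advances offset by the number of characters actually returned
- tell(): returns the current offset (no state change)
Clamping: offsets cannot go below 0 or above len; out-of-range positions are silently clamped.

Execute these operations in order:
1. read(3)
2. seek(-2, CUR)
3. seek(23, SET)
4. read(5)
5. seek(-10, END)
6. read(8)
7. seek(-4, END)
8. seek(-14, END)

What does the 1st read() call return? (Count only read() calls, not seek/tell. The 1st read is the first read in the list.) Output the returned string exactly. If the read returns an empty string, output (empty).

Answer: SGF

Derivation:
After 1 (read(3)): returned 'SGF', offset=3
After 2 (seek(-2, CUR)): offset=1
After 3 (seek(23, SET)): offset=23
After 4 (read(5)): returned '', offset=23
After 5 (seek(-10, END)): offset=13
After 6 (read(8)): returned 'EN0XNJMN', offset=21
After 7 (seek(-4, END)): offset=19
After 8 (seek(-14, END)): offset=9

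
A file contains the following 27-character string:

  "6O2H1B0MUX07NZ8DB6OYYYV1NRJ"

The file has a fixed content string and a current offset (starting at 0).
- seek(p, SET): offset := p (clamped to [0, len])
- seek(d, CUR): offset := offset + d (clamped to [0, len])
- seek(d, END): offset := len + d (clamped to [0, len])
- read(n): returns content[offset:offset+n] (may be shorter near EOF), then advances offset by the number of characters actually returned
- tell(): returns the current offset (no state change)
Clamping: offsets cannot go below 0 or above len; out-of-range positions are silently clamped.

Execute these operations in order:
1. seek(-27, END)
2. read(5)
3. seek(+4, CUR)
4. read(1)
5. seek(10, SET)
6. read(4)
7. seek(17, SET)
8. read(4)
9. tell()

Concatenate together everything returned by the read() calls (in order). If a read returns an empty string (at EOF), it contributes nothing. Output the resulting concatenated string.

Answer: 6O2H1X07NZ6OYY

Derivation:
After 1 (seek(-27, END)): offset=0
After 2 (read(5)): returned '6O2H1', offset=5
After 3 (seek(+4, CUR)): offset=9
After 4 (read(1)): returned 'X', offset=10
After 5 (seek(10, SET)): offset=10
After 6 (read(4)): returned '07NZ', offset=14
After 7 (seek(17, SET)): offset=17
After 8 (read(4)): returned '6OYY', offset=21
After 9 (tell()): offset=21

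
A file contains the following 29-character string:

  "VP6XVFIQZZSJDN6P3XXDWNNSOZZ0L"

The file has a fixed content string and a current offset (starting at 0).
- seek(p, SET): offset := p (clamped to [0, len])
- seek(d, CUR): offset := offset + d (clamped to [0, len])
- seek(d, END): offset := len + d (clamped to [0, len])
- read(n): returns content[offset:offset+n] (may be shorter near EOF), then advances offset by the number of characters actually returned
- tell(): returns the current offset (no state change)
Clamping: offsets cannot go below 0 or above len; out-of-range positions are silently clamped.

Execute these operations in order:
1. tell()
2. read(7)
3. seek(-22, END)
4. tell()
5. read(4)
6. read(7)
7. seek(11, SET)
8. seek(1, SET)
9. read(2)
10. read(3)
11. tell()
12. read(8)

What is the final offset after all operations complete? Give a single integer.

After 1 (tell()): offset=0
After 2 (read(7)): returned 'VP6XVFI', offset=7
After 3 (seek(-22, END)): offset=7
After 4 (tell()): offset=7
After 5 (read(4)): returned 'QZZS', offset=11
After 6 (read(7)): returned 'JDN6P3X', offset=18
After 7 (seek(11, SET)): offset=11
After 8 (seek(1, SET)): offset=1
After 9 (read(2)): returned 'P6', offset=3
After 10 (read(3)): returned 'XVF', offset=6
After 11 (tell()): offset=6
After 12 (read(8)): returned 'IQZZSJDN', offset=14

Answer: 14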